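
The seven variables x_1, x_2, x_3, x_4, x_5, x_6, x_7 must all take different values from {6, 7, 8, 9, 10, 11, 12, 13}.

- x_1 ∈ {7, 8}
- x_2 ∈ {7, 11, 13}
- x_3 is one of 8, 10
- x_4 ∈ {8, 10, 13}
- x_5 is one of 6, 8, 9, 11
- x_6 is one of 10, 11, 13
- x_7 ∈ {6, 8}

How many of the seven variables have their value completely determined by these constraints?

The 7 variables draw from only 7 values {6, 7, 8, 9, 10, 11, 13}, so each is used; only x_5 can be 9, hence x_5 = 9.
The 6 still-open variables together cover exactly {6, 7, 8, 10, 11, 13} — 6 values for 6 variables — and 6 appears only in x_7's list, so x_7 = 6.
Determined: x_5=9, x_7=6. The other variables each still have more than one consistent value. That makes 2.

2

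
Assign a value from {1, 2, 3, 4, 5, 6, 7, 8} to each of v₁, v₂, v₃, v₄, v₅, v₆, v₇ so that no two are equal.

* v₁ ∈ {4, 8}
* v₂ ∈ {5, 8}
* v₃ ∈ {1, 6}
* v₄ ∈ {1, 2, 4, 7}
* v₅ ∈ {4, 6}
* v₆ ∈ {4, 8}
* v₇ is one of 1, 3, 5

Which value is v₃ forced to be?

1

The 2 variables v₁ and v₆ are confined to {4, 8}, which locks those values in; drop them from v₂, v₄, v₅.
v₂ must be 5 (only option left). Eliminate 5 elsewhere: v₇.
That leaves v₅ = 6. So v₃ can't be 6.
So v₃ = 1.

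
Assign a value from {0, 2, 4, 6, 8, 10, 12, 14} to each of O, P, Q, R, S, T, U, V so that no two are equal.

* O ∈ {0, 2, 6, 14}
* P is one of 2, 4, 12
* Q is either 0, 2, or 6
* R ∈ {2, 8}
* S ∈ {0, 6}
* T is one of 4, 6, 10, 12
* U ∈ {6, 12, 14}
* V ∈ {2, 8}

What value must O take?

14

The 8 variables draw from only 8 values {0, 2, 4, 6, 8, 10, 12, 14}, so each is used; only T can be 10, hence T = 10.
The 7 still-open variables together cover exactly {0, 2, 4, 6, 8, 12, 14} — 7 values for 7 variables — and 4 appears only in P's list, so P = 4.
Among the 6 still-open variables, 12 fits only U (and all 6 values in {0, 2, 6, 8, 12, 14} must be used), so U = 12.
The 5 still-open variables draw from only 5 values {0, 2, 6, 8, 14}, so each is used; only O can be 14, hence O = 14.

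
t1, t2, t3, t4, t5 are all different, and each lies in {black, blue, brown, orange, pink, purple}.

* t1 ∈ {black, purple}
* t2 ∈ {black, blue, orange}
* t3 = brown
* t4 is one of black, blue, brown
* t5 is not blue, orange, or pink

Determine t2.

t3 has just one choice, so t3 = brown. Remove brown from t4, t5.
The 4 still-open variables together cover exactly {black, blue, orange, purple} — 4 values for 4 variables — and orange appears only in t2's list, so t2 = orange.

orange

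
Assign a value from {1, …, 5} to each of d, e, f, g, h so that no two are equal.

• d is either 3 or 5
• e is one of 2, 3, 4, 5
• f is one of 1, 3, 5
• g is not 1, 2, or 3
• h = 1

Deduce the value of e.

h has just one choice, so h = 1. Strike 1 from f.
The 4 still-open variables draw from only 4 values {2, 3, 4, 5}, so each is used; only e can be 2, hence e = 2.

2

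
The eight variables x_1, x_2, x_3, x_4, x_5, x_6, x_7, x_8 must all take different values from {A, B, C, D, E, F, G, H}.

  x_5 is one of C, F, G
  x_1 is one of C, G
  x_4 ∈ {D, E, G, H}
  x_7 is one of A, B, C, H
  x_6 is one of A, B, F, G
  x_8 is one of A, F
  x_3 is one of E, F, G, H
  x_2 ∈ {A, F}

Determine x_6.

The 8 variables together cover exactly {A, B, C, D, E, F, G, H} — 8 values for 8 variables — and D appears only in x_4's list, so x_4 = D.
Among the 7 still-open variables, E fits only x_3 (and all 7 values in {A, B, C, E, F, G, H} must be used), so x_3 = E.
The 6 still-open variables together cover exactly {A, B, C, F, G, H} — 6 values for 6 variables — and H appears only in x_7's list, so x_7 = H.
The 5 still-open variables draw from only 5 values {A, B, C, F, G}, so each is used; only x_6 can be B, hence x_6 = B.

B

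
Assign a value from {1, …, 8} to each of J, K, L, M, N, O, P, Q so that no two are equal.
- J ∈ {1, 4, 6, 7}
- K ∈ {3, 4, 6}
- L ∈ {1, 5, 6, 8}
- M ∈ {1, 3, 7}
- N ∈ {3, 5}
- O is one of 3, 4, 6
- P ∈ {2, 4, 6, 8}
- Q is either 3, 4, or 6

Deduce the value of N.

5

Among the 8 variables, 2 fits only P (and all 8 values in {1, 2, 3, 4, 5, 6, 7, 8} must be used), so P = 2.
The 7 still-open variables together cover exactly {1, 3, 4, 5, 6, 7, 8} — 7 values for 7 variables — and 8 appears only in L's list, so L = 8.
Among the 6 still-open variables, 5 fits only N (and all 6 values in {1, 3, 4, 5, 6, 7} must be used), so N = 5.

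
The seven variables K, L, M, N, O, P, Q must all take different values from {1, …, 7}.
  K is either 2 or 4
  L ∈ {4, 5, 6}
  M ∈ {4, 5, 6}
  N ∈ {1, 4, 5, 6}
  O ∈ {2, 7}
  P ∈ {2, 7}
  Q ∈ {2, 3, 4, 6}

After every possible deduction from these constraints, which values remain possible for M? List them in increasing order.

Among the 7 variables, 1 fits only N (and all 7 values in {1, 2, 3, 4, 5, 6, 7} must be used), so N = 1.
Among the 6 still-open variables, 3 fits only Q (and all 6 values in {2, 3, 4, 5, 6, 7} must be used), so Q = 3.
O and P share exactly the 2 values {2, 7}; by pigeonhole those values go to them, so strike 2, 7 from K.
K must be 4 (only option left). Remove 4 from L, M.
No further eliminations apply; M can still be any of 5, 6.

5, 6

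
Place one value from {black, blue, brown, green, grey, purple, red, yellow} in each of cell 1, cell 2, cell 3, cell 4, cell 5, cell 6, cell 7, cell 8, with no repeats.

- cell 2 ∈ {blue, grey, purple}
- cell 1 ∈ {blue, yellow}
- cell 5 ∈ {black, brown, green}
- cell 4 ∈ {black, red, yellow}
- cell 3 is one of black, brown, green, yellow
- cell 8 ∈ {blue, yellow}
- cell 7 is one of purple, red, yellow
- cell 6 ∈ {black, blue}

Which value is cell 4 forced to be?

The 8 variables draw from only 8 values {black, blue, brown, green, grey, purple, red, yellow}, so each is used; only cell 2 can be grey, hence cell 2 = grey.
The 7 still-open variables draw from only 7 values {black, blue, brown, green, purple, red, yellow}, so each is used; only cell 7 can be purple, hence cell 7 = purple.
Among the 6 still-open variables, red fits only cell 4 (and all 6 values in {black, blue, brown, green, red, yellow} must be used), so cell 4 = red.

red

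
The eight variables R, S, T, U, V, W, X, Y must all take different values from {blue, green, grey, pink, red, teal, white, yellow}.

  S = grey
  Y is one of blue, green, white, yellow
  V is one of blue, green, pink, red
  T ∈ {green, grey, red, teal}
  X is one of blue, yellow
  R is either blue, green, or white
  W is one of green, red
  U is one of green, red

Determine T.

S has just one choice, so S = grey. Strike grey from T.
The 7 still-open variables draw from only 7 values {blue, green, pink, red, teal, white, yellow}, so each is used; only V can be pink, hence V = pink.
Among the 6 still-open variables, teal fits only T (and all 6 values in {blue, green, red, teal, white, yellow} must be used), so T = teal.

teal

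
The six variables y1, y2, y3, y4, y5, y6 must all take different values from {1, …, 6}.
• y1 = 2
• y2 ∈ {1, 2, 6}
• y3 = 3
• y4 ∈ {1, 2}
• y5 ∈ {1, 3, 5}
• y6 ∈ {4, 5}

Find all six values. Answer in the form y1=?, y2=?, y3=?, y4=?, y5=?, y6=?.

y1 has just one choice, so y1 = 2. Strike 2 from y2, y4.
y3 must be 3 (only option left). Eliminate 3 elsewhere: y5.
y4's domain is down to {1}, so y4 = 1. Strike 1 from y2, y5.
That leaves y5 = 5. Eliminate 5 elsewhere: y6.
y6 has just one choice, so y6 = 4.
y2 must be 6 (only option left).

y1=2, y2=6, y3=3, y4=1, y5=5, y6=4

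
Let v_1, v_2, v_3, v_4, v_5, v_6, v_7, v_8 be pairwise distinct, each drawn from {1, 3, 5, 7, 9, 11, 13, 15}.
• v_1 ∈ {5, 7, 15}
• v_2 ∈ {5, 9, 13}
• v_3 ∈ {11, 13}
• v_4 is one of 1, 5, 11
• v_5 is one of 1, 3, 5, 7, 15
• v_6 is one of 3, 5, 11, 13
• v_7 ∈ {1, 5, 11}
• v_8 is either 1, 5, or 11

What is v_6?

3

The 8 variables draw from only 8 values {1, 3, 5, 7, 9, 11, 13, 15}, so each is used; only v_2 can be 9, hence v_2 = 9.
The 3 variables v_4, v_7, v_8 are confined to {1, 5, 11}, which locks those values in; drop them from v_1, v_3, v_5, v_6.
That leaves v_3 = 13. So v_6 can't be 13.
So v_6 = 3.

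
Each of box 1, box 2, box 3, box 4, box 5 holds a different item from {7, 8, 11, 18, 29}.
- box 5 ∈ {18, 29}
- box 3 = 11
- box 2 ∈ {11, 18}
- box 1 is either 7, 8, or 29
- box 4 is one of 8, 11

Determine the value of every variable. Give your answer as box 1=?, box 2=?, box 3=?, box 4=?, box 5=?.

box 1=7, box 2=18, box 3=11, box 4=8, box 5=29

box 3's domain is down to {11}, so box 3 = 11. Eliminate 11 elsewhere: box 2, box 4.
That leaves box 4 = 8. Eliminate 8 elsewhere: box 1.
box 2 must be 18 (only option left). Remove 18 from box 5.
box 5's domain is down to {29}, so box 5 = 29. Eliminate 29 elsewhere: box 1.
That leaves box 1 = 7.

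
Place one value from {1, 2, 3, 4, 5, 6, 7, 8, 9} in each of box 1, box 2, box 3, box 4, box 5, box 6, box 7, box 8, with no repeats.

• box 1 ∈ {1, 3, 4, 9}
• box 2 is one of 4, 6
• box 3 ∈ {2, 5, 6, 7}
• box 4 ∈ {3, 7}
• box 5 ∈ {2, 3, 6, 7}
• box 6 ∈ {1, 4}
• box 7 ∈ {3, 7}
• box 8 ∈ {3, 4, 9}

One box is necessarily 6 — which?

The 8 variables together cover exactly {1, 2, 3, 4, 5, 6, 7, 9} — 8 values for 8 variables — and 5 appears only in box 3's list, so box 3 = 5.
The 7 still-open variables draw from only 7 values {1, 2, 3, 4, 6, 7, 9}, so each is used; only box 5 can be 2, hence box 5 = 2.
The 6 still-open variables together cover exactly {1, 3, 4, 6, 7, 9} — 6 values for 6 variables — and 6 appears only in box 2's list, so box 2 = 6.

box 2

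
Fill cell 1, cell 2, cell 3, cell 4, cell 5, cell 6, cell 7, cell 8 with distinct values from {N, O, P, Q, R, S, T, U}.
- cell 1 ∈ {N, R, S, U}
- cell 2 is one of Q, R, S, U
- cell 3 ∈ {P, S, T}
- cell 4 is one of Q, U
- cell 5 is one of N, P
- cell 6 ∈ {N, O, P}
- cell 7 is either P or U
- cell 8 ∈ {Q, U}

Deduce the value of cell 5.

The 8 variables together cover exactly {N, O, P, Q, R, S, T, U} — 8 values for 8 variables — and O appears only in cell 6's list, so cell 6 = O.
The 7 still-open variables together cover exactly {N, P, Q, R, S, T, U} — 7 values for 7 variables — and T appears only in cell 3's list, so cell 3 = T.
The 2 variables cell 4 and cell 8 are confined to {Q, U}, which locks those values in; drop them from cell 1, cell 2, cell 7.
cell 7 has just one choice, so cell 7 = P. Remove P from cell 5.
So cell 5 = N.

N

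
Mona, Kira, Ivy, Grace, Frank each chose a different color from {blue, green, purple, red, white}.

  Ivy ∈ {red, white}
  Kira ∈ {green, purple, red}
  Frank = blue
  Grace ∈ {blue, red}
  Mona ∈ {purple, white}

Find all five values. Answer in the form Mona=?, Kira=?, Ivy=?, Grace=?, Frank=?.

Mona=purple, Kira=green, Ivy=white, Grace=red, Frank=blue

Frank's domain is down to {blue}, so Frank = blue. Eliminate blue elsewhere: Grace.
Grace's domain is down to {red}, so Grace = red. So Kira, Ivy can't be red.
That leaves Ivy = white. So Mona can't be white.
Mona has just one choice, so Mona = purple. Eliminate purple elsewhere: Kira.
Kira's domain is down to {green}, so Kira = green.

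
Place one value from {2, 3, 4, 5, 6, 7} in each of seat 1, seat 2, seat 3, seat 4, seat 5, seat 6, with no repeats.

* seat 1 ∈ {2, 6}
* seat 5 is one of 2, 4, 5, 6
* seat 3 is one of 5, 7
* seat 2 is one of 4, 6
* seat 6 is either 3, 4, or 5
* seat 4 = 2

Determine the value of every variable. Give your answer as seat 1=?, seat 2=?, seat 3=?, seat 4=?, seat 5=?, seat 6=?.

seat 4's domain is down to {2}, so seat 4 = 2. Remove 2 from seat 1, seat 5.
seat 1 must be 6 (only option left). Strike 6 from seat 2, seat 5.
seat 2's domain is down to {4}, so seat 2 = 4. Eliminate 4 elsewhere: seat 5, seat 6.
seat 5 must be 5 (only option left). Strike 5 from seat 3, seat 6.
That leaves seat 6 = 3.
seat 3's domain is down to {7}, so seat 3 = 7.

seat 1=6, seat 2=4, seat 3=7, seat 4=2, seat 5=5, seat 6=3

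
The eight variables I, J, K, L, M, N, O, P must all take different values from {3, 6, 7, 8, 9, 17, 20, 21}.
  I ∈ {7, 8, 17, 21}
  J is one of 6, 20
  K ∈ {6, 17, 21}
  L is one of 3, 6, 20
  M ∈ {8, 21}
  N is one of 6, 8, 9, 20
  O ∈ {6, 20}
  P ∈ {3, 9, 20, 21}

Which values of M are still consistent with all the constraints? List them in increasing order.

The 8 variables together cover exactly {3, 6, 7, 8, 9, 17, 20, 21} — 8 values for 8 variables — and 7 appears only in I's list, so I = 7.
Among the 7 still-open variables, 17 fits only K (and all 7 values in {3, 6, 8, 9, 17, 20, 21} must be used), so K = 17.
J and O share exactly the 2 values {6, 20}; by pigeonhole those values go to them, so strike 6, 20 from L, N, P.
L has just one choice, so L = 3. Eliminate 3 elsewhere: P.
No further eliminations apply; M can still be any of 8, 21.

8, 21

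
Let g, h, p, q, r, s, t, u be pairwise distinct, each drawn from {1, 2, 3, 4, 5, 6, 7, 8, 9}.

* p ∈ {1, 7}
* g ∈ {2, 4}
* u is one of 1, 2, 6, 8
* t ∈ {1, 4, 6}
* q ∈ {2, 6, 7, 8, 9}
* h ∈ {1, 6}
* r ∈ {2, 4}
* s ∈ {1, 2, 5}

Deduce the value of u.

Among the 8 variables, 5 fits only s (and all 8 values in {1, 2, 4, 5, 6, 7, 8, 9} must be used), so s = 5.
The 7 still-open variables draw from only 7 values {1, 2, 4, 6, 7, 8, 9}, so each is used; only q can be 9, hence q = 9.
Among the 6 still-open variables, 7 fits only p (and all 6 values in {1, 2, 4, 6, 7, 8} must be used), so p = 7.
The 5 still-open variables draw from only 5 values {1, 2, 4, 6, 8}, so each is used; only u can be 8, hence u = 8.

8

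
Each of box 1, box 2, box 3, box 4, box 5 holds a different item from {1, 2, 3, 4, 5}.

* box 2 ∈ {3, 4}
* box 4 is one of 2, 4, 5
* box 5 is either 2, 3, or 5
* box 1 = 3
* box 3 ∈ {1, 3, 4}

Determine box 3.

1

box 1's domain is down to {3}, so box 1 = 3. Remove 3 from box 2, box 3, box 5.
box 2 must be 4 (only option left). Remove 4 from box 3, box 4.
So box 3 = 1.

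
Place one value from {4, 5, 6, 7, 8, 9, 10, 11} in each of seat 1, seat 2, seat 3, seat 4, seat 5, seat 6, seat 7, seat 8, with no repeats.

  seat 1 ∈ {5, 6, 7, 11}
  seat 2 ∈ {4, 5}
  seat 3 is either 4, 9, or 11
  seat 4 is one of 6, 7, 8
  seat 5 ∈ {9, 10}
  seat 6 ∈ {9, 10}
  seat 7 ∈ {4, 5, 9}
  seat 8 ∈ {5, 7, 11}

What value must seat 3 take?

11

Among the 8 variables, 8 fits only seat 4 (and all 8 values in {4, 5, 6, 7, 8, 9, 10, 11} must be used), so seat 4 = 8.
The 7 still-open variables together cover exactly {4, 5, 6, 7, 9, 10, 11} — 7 values for 7 variables — and 6 appears only in seat 1's list, so seat 1 = 6.
The 6 still-open variables together cover exactly {4, 5, 7, 9, 10, 11} — 6 values for 6 variables — and 7 appears only in seat 8's list, so seat 8 = 7.
The 5 still-open variables draw from only 5 values {4, 5, 9, 10, 11}, so each is used; only seat 3 can be 11, hence seat 3 = 11.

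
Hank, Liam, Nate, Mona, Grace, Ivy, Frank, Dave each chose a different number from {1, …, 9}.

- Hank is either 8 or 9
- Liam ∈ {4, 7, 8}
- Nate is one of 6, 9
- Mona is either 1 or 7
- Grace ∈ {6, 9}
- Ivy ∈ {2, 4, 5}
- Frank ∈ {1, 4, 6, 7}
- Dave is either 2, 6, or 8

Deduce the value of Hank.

Among the 8 variables, 5 fits only Ivy (and all 8 values in {1, 2, 4, 5, 6, 7, 8, 9} must be used), so Ivy = 5.
The 7 still-open variables draw from only 7 values {1, 2, 4, 6, 7, 8, 9}, so each is used; only Dave can be 2, hence Dave = 2.
Nate and Grace between them cover only {6, 9} — a naked pair. Remove those values from Hank, Frank.
So Hank = 8.

8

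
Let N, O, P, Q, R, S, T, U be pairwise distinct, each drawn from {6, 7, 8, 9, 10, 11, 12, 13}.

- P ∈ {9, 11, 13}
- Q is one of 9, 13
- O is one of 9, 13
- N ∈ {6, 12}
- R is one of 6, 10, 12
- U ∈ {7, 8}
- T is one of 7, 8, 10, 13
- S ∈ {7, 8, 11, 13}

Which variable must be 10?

T

O and Q share exactly the 2 values {9, 13}; by pigeonhole those values go to them, so strike 9, 13 from P, S, T.
P must be 11 (only option left). Strike 11 from S.
S and U share exactly the 2 values {7, 8}; by pigeonhole those values go to them, so strike 7, 8 from T.
So 10 goes to T.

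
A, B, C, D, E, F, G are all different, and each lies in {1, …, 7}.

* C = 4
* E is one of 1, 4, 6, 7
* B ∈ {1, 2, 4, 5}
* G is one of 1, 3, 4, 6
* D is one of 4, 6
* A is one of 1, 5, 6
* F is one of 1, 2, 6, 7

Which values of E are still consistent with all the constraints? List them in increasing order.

1, 7

C's domain is down to {4}, so C = 4. Remove 4 from B, D, E, G.
That leaves D = 6. Remove 6 from A, E, F, G.
The 5 still-open variables together cover exactly {1, 2, 3, 5, 7} — 5 values for 5 variables — and 3 appears only in G's list, so G = 3.
No further eliminations apply; E can still be any of 1, 7.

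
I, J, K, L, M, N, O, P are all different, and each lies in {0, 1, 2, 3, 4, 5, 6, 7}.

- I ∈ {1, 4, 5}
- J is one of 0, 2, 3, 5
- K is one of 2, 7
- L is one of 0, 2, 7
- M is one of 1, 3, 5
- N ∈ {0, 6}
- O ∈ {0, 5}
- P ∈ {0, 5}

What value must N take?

6

Among the 8 variables, 4 fits only I (and all 8 values in {0, 1, 2, 3, 4, 5, 6, 7} must be used), so I = 4.
Among the 7 still-open variables, 1 fits only M (and all 7 values in {0, 1, 2, 3, 5, 6, 7} must be used), so M = 1.
Among the 6 still-open variables, 3 fits only J (and all 6 values in {0, 2, 3, 5, 6, 7} must be used), so J = 3.
The 5 still-open variables draw from only 5 values {0, 2, 5, 6, 7}, so each is used; only N can be 6, hence N = 6.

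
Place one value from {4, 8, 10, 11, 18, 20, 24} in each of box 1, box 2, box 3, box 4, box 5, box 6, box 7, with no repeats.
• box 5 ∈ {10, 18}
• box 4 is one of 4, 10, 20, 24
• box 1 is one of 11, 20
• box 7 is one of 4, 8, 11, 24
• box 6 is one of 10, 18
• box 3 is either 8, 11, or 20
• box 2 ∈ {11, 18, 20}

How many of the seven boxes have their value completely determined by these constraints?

1

The 2 variables box 5 and box 6 are confined to {10, 18}, which locks those values in; drop them from box 2, box 4.
box 1 and box 2 share exactly the 2 values {11, 20}; by pigeonhole those values go to them, so strike 11, 20 from box 3, box 4, box 7.
box 3 must be 8 (only option left). Remove 8 from box 7.
Determined: box 3=8. The other boxes each still have more than one consistent value. That makes 1.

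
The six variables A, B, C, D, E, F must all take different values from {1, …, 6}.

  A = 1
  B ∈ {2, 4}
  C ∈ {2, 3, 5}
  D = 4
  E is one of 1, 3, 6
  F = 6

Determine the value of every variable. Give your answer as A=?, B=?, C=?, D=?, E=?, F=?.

A must be 1 (only option left). Eliminate 1 elsewhere: E.
That leaves D = 4. So B can't be 4.
That leaves F = 6. Remove 6 from E.
B's domain is down to {2}, so B = 2. So C can't be 2.
E must be 3 (only option left). Remove 3 from C.
C must be 5 (only option left).

A=1, B=2, C=5, D=4, E=3, F=6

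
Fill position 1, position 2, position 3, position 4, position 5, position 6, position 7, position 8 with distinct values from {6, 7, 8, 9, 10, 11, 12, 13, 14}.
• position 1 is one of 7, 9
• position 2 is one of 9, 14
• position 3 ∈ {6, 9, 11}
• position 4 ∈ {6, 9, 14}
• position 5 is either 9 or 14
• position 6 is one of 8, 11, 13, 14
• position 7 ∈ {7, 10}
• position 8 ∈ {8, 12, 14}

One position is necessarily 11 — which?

The 2 variables position 2 and position 5 are confined to {9, 14}, which locks those values in; drop them from position 1, position 3, position 4, position 6, position 8.
position 1 has just one choice, so position 1 = 7. So position 7 can't be 7.
position 4 has just one choice, so position 4 = 6. Remove 6 from position 3.
So 11 goes to position 3.

position 3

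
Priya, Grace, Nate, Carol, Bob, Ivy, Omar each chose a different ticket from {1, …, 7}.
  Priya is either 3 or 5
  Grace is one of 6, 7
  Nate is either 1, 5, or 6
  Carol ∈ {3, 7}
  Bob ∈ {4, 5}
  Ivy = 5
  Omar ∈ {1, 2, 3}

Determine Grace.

6

Ivy's domain is down to {5}, so Ivy = 5. Strike 5 from Priya, Nate, Bob.
Priya's domain is down to {3}, so Priya = 3. So Carol, Omar can't be 3.
Carol has just one choice, so Carol = 7. So Grace can't be 7.
So Grace = 6.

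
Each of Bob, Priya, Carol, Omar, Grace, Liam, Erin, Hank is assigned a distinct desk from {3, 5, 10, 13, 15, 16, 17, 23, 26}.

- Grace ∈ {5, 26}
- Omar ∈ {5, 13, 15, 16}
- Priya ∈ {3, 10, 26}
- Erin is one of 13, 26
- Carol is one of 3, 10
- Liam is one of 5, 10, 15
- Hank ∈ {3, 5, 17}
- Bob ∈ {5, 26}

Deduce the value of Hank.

The 8 variables together cover exactly {3, 5, 10, 13, 15, 16, 17, 26} — 8 values for 8 variables — and 16 appears only in Omar's list, so Omar = 16.
Among the 7 still-open variables, 13 fits only Erin (and all 7 values in {3, 5, 10, 13, 15, 17, 26} must be used), so Erin = 13.
The 6 still-open variables draw from only 6 values {3, 5, 10, 15, 17, 26}, so each is used; only Liam can be 15, hence Liam = 15.
Among the 5 still-open variables, 17 fits only Hank (and all 5 values in {3, 5, 10, 17, 26} must be used), so Hank = 17.

17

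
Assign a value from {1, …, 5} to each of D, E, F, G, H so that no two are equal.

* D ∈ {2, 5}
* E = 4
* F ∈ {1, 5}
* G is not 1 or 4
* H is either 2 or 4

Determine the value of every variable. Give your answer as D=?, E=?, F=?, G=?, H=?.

D=5, E=4, F=1, G=3, H=2

E has just one choice, so E = 4. Strike 4 from H.
H has just one choice, so H = 2. Strike 2 from D, G.
D's domain is down to {5}, so D = 5. Remove 5 from F, G.
F's domain is down to {1}, so F = 1.
That leaves G = 3.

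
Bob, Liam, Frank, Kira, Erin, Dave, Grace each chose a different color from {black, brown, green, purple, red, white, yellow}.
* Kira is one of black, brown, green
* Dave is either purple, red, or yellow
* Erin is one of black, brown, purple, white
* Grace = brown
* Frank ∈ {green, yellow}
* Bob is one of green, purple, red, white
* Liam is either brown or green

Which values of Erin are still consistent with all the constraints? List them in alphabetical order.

purple, white

Grace has just one choice, so Grace = brown. Remove brown from Liam, Kira, Erin.
Liam has just one choice, so Liam = green. Strike green from Bob, Frank, Kira.
Frank's domain is down to {yellow}, so Frank = yellow. Remove yellow from Dave.
Kira must be black (only option left). Strike black from Erin.
No further eliminations apply; Erin can still be any of purple, white.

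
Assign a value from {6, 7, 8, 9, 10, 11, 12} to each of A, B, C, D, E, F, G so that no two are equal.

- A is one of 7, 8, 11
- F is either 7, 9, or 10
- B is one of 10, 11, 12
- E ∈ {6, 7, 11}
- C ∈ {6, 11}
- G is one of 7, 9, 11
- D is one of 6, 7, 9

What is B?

The 7 variables draw from only 7 values {6, 7, 8, 9, 10, 11, 12}, so each is used; only A can be 8, hence A = 8.
The 6 still-open variables together cover exactly {6, 7, 9, 10, 11, 12} — 6 values for 6 variables — and 12 appears only in B's list, so B = 12.

12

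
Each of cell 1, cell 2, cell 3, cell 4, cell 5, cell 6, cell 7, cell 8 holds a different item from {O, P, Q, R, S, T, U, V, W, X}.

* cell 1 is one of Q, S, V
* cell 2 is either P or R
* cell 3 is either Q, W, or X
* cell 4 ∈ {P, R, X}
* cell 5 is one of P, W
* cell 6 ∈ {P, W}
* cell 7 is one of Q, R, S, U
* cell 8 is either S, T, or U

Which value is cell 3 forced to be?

The 2 variables cell 5 and cell 6 are confined to {P, W}, which locks those values in; drop them from cell 2, cell 3, cell 4.
cell 2 has just one choice, so cell 2 = R. Eliminate R elsewhere: cell 4, cell 7.
cell 4's domain is down to {X}, so cell 4 = X. Eliminate X elsewhere: cell 3.
So cell 3 = Q.

Q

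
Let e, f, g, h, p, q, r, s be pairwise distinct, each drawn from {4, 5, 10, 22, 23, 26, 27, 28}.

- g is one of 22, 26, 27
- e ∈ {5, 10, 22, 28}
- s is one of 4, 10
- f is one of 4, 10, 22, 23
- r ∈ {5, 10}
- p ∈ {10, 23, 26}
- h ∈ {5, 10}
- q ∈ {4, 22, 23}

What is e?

28

Among the 8 variables, 27 fits only g (and all 8 values in {4, 5, 10, 22, 23, 26, 27, 28} must be used), so g = 27.
The 7 still-open variables draw from only 7 values {4, 5, 10, 22, 23, 26, 28}, so each is used; only p can be 26, hence p = 26.
The 6 still-open variables together cover exactly {4, 5, 10, 22, 23, 28} — 6 values for 6 variables — and 28 appears only in e's list, so e = 28.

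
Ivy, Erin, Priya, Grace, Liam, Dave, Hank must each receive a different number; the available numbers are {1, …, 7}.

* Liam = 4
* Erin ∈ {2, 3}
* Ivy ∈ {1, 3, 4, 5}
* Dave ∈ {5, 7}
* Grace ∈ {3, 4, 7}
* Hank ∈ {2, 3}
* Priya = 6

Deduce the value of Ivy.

Priya must be 6 (only option left).
Liam must be 4 (only option left). So Ivy, Grace can't be 4.
Among the 5 still-open variables, 1 fits only Ivy (and all 5 values in {1, 2, 3, 5, 7} must be used), so Ivy = 1.

1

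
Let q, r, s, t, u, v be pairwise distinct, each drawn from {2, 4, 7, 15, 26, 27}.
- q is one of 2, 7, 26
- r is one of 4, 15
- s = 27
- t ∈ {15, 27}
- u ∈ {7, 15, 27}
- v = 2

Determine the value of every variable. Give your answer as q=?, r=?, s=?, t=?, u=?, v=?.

s must be 27 (only option left). Eliminate 27 elsewhere: t, u.
That leaves t = 15. Strike 15 from r, u.
u's domain is down to {7}, so u = 7. Eliminate 7 elsewhere: q.
v has just one choice, so v = 2. Remove 2 from q.
q must be 26 (only option left).
That leaves r = 4.

q=26, r=4, s=27, t=15, u=7, v=2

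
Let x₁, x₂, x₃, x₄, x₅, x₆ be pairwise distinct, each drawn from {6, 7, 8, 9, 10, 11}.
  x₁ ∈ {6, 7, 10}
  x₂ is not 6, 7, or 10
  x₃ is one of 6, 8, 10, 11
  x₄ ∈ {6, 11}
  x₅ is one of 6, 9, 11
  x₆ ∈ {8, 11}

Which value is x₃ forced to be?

Among the 6 variables, 7 fits only x₁ (and all 6 values in {6, 7, 8, 9, 10, 11} must be used), so x₁ = 7.
The 5 still-open variables together cover exactly {6, 8, 9, 10, 11} — 5 values for 5 variables — and 10 appears only in x₃'s list, so x₃ = 10.

10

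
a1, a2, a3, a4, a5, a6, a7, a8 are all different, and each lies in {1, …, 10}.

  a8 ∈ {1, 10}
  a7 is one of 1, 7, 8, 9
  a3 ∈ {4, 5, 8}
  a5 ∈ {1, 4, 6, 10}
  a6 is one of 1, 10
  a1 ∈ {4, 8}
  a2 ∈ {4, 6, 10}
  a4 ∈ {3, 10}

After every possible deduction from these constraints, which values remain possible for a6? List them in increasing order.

The 2 variables a6 and a8 are confined to {1, 10}, which locks those values in; drop them from a2, a4, a5, a7.
That leaves a4 = 3.
The 2 variables a2 and a5 are confined to {4, 6}, which locks those values in; drop them from a1, a3.
a1's domain is down to {8}, so a1 = 8. Eliminate 8 elsewhere: a3, a7.
a3 has just one choice, so a3 = 5.
No further eliminations apply; a6 can still be any of 1, 10.

1, 10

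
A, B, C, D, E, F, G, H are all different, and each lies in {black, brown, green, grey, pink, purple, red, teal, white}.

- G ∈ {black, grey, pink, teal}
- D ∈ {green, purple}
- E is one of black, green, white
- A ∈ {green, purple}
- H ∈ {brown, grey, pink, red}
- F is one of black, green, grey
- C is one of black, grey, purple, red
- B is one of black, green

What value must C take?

red

A and D share exactly the 2 values {green, purple}; by pigeonhole those values go to them, so strike green, purple from B, C, E, F.
B's domain is down to {black}, so B = black. Remove black from C, E, F, G.
E must be white (only option left).
F must be grey (only option left). Remove grey from C, G, H.
So C = red.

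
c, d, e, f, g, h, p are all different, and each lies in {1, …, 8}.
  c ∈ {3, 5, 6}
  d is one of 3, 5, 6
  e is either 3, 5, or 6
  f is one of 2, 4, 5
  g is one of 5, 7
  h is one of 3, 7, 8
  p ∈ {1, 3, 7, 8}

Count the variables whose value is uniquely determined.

The 3 variables c, d, e are confined to {3, 5, 6}, which locks those values in; drop them from f, g, h, p.
g must be 7 (only option left). So h, p can't be 7.
h has just one choice, so h = 8. Strike 8 from p.
p must be 1 (only option left).
Determined: g=7, h=8, p=1. The other variables each still have more than one consistent value. That makes 3.

3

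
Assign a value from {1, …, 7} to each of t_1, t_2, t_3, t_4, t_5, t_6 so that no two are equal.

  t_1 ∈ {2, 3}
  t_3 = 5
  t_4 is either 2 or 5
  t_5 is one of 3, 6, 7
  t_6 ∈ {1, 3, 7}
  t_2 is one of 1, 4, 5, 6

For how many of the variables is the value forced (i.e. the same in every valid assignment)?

t_3 must be 5 (only option left). Eliminate 5 elsewhere: t_2, t_4.
t_4 has just one choice, so t_4 = 2. So t_1 can't be 2.
That leaves t_1 = 3. Eliminate 3 elsewhere: t_5, t_6.
Determined: t_1=3, t_3=5, t_4=2. The other variables each still have more than one consistent value. That makes 3.

3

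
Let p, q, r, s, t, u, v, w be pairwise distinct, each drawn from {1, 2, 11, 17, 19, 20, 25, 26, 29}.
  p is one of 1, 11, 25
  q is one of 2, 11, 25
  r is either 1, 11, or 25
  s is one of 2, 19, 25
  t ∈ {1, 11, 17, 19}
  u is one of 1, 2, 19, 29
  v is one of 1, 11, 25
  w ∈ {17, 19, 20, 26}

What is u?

29

p, r, v share exactly the 3 values {1, 11, 25}; by pigeonhole those values go to them, so strike 1, 11, 25 from q, s, t, u.
That leaves q = 2. So s, u can't be 2.
s must be 19 (only option left). Remove 19 from t, u, w.
So u = 29.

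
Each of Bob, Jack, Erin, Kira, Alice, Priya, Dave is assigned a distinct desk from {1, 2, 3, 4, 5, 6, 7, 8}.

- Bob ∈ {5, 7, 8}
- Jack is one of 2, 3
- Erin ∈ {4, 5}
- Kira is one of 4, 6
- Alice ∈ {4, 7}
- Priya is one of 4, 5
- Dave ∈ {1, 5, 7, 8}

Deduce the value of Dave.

Erin and Priya between them cover only {4, 5} — a naked pair. Remove those values from Bob, Kira, Alice, Dave.
Kira's domain is down to {6}, so Kira = 6.
Alice has just one choice, so Alice = 7. Eliminate 7 elsewhere: Bob, Dave.
That leaves Bob = 8. Remove 8 from Dave.
So Dave = 1.

1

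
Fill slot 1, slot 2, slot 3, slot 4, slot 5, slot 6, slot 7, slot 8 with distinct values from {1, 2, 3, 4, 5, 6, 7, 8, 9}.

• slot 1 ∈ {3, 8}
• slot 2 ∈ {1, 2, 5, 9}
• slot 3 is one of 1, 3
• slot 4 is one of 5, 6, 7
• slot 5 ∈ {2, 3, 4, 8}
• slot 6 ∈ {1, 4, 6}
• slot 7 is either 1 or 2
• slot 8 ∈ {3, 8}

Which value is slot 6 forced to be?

6

slot 1 and slot 8 between them cover only {3, 8} — a naked pair. Remove those values from slot 3, slot 5.
That leaves slot 3 = 1. So slot 2, slot 6, slot 7 can't be 1.
slot 7 must be 2 (only option left). So slot 2, slot 5 can't be 2.
That leaves slot 5 = 4. Strike 4 from slot 6.
So slot 6 = 6.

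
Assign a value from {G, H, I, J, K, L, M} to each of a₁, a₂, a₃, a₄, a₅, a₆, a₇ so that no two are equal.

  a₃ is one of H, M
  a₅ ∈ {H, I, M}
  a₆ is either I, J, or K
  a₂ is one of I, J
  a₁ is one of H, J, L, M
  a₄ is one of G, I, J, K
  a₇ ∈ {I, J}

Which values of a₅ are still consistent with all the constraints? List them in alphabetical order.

H, M

Among the 7 variables, G fits only a₄ (and all 7 values in {G, H, I, J, K, L, M} must be used), so a₄ = G.
Among the 6 still-open variables, K fits only a₆ (and all 6 values in {H, I, J, K, L, M} must be used), so a₆ = K.
The 5 still-open variables together cover exactly {H, I, J, L, M} — 5 values for 5 variables — and L appears only in a₁'s list, so a₁ = L.
a₂ and a₇ between them cover only {I, J} — a naked pair. Remove those values from a₅.
No further eliminations apply; a₅ can still be any of H, M.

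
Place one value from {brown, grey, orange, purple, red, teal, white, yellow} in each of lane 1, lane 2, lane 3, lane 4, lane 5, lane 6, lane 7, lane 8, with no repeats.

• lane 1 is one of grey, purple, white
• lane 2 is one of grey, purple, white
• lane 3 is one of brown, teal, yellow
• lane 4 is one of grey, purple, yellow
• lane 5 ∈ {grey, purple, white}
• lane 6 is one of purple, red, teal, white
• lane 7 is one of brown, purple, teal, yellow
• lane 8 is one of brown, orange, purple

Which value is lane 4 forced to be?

yellow

Among the 8 variables, orange fits only lane 8 (and all 8 values in {brown, grey, orange, purple, red, teal, white, yellow} must be used), so lane 8 = orange.
The 7 still-open variables together cover exactly {brown, grey, purple, red, teal, white, yellow} — 7 values for 7 variables — and red appears only in lane 6's list, so lane 6 = red.
The 3 variables lane 1, lane 2, lane 5 are confined to {grey, purple, white}, which locks those values in; drop them from lane 4, lane 7.
So lane 4 = yellow.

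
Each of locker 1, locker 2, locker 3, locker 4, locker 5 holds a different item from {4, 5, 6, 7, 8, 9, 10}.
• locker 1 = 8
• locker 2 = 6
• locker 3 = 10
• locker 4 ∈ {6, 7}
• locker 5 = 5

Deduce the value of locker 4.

locker 1 must be 8 (only option left).
That leaves locker 2 = 6. Strike 6 from locker 4.
So locker 4 = 7.

7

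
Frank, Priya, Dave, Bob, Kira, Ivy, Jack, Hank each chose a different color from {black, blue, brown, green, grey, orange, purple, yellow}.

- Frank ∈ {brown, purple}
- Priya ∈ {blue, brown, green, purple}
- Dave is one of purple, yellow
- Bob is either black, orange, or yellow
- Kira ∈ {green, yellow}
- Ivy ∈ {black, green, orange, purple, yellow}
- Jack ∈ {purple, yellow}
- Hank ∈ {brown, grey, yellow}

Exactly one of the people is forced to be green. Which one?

The 8 variables together cover exactly {black, blue, brown, green, grey, orange, purple, yellow} — 8 values for 8 variables — and blue appears only in Priya's list, so Priya = blue.
The 7 still-open variables draw from only 7 values {black, brown, green, grey, orange, purple, yellow}, so each is used; only Hank can be grey, hence Hank = grey.
The 6 still-open variables together cover exactly {black, brown, green, orange, purple, yellow} — 6 values for 6 variables — and brown appears only in Frank's list, so Frank = brown.
The 2 variables Dave and Jack are confined to {purple, yellow}, which locks those values in; drop them from Bob, Kira, Ivy.
So green goes to Kira.

Kira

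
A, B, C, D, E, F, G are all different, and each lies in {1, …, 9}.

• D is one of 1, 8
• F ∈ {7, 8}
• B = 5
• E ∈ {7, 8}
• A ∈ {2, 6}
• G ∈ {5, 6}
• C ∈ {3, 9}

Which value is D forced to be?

B has just one choice, so B = 5. So G can't be 5.
G has just one choice, so G = 6. Remove 6 from A.
A's domain is down to {2}, so A = 2.
E and F share exactly the 2 values {7, 8}; by pigeonhole those values go to them, so strike 7, 8 from D.
So D = 1.

1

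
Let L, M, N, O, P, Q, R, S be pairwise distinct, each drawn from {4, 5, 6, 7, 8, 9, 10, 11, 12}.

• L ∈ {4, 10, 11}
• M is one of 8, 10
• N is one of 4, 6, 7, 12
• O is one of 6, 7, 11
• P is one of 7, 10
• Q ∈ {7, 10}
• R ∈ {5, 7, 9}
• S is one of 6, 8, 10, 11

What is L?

P and Q between them cover only {7, 10} — a naked pair. Remove those values from L, M, N, O, R, S.
M must be 8 (only option left). So S can't be 8.
O and S share exactly the 2 values {6, 11}; by pigeonhole those values go to them, so strike 6, 11 from L, N.
So L = 4.

4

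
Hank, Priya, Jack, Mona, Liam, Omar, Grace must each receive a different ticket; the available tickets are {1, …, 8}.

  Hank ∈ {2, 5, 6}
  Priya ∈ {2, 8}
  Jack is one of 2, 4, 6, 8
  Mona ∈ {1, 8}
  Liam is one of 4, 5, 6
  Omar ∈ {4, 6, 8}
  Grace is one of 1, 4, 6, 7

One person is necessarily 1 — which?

The 7 variables together cover exactly {1, 2, 4, 5, 6, 7, 8} — 7 values for 7 variables — and 7 appears only in Grace's list, so Grace = 7.
Among the 6 still-open variables, 1 fits only Mona (and all 6 values in {1, 2, 4, 5, 6, 8} must be used), so Mona = 1.

Mona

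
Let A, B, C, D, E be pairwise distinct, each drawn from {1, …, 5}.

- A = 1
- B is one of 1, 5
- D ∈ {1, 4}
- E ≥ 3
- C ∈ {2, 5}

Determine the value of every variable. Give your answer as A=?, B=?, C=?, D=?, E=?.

A=1, B=5, C=2, D=4, E=3

A has just one choice, so A = 1. Eliminate 1 elsewhere: B, D.
That leaves B = 5. Remove 5 from C, E.
C has just one choice, so C = 2.
D's domain is down to {4}, so D = 4. Strike 4 from E.
E has just one choice, so E = 3.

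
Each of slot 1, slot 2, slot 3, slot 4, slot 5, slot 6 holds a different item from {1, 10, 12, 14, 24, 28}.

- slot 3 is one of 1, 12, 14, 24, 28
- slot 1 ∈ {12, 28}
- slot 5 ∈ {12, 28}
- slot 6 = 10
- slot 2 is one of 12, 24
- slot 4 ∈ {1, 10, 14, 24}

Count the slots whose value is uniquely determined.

2

slot 6 must be 10 (only option left). Strike 10 from slot 4.
slot 1 and slot 5 between them cover only {12, 28} — a naked pair. Remove those values from slot 2, slot 3.
slot 2 has just one choice, so slot 2 = 24. Eliminate 24 elsewhere: slot 3, slot 4.
Determined: slot 2=24, slot 6=10. The other slots each still have more than one consistent value. That makes 2.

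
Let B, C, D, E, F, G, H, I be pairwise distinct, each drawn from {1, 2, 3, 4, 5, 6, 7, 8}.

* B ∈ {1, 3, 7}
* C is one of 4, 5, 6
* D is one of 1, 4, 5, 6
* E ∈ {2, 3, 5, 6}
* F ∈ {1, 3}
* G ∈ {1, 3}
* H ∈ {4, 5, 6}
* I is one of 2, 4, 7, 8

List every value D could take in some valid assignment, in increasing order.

4, 5, 6

Among the 8 variables, 8 fits only I (and all 8 values in {1, 2, 3, 4, 5, 6, 7, 8} must be used), so I = 8.
The 7 still-open variables together cover exactly {1, 2, 3, 4, 5, 6, 7} — 7 values for 7 variables — and 2 appears only in E's list, so E = 2.
Among the 6 still-open variables, 7 fits only B (and all 6 values in {1, 3, 4, 5, 6, 7} must be used), so B = 7.
The 2 variables F and G are confined to {1, 3}, which locks those values in; drop them from D.
No further eliminations apply; D can still be any of 4, 5, 6.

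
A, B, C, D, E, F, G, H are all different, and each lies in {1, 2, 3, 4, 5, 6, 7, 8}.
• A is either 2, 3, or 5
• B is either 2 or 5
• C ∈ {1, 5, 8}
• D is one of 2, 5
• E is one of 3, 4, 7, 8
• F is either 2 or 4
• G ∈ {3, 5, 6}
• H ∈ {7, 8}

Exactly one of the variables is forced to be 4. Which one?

F

Among the 8 variables, 1 fits only C (and all 8 values in {1, 2, 3, 4, 5, 6, 7, 8} must be used), so C = 1.
The 7 still-open variables together cover exactly {2, 3, 4, 5, 6, 7, 8} — 7 values for 7 variables — and 6 appears only in G's list, so G = 6.
The 2 variables B and D are confined to {2, 5}, which locks those values in; drop them from A, F.
So 4 goes to F.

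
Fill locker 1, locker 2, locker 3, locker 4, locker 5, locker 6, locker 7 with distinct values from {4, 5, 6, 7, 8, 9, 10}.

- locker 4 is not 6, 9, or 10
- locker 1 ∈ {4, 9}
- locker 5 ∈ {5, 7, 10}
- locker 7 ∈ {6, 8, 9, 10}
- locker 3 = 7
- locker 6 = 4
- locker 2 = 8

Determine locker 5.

locker 2 has just one choice, so locker 2 = 8. Strike 8 from locker 4, locker 7.
locker 3 has just one choice, so locker 3 = 7. Eliminate 7 elsewhere: locker 4, locker 5.
locker 6's domain is down to {4}, so locker 6 = 4. So locker 1, locker 4 can't be 4.
locker 1's domain is down to {9}, so locker 1 = 9. Eliminate 9 elsewhere: locker 7.
locker 4 must be 5 (only option left). Remove 5 from locker 5.
So locker 5 = 10.

10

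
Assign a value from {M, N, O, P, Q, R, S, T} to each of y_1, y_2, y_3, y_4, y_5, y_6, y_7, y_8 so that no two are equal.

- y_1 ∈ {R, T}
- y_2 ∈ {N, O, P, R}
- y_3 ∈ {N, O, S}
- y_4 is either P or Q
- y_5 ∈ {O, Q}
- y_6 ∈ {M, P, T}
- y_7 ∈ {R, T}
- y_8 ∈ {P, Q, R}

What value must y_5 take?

The 8 variables draw from only 8 values {M, N, O, P, Q, R, S, T}, so each is used; only y_6 can be M, hence y_6 = M.
The 7 still-open variables draw from only 7 values {N, O, P, Q, R, S, T}, so each is used; only y_3 can be S, hence y_3 = S.
The 6 still-open variables together cover exactly {N, O, P, Q, R, T} — 6 values for 6 variables — and N appears only in y_2's list, so y_2 = N.
The 5 still-open variables draw from only 5 values {O, P, Q, R, T}, so each is used; only y_5 can be O, hence y_5 = O.

O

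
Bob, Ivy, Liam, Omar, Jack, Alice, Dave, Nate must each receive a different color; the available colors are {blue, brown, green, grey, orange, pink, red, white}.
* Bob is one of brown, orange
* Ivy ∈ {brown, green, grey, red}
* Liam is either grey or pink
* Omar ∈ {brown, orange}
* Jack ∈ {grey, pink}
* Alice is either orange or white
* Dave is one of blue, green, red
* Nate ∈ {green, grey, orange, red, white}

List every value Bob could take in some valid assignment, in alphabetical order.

brown, orange

The 8 variables together cover exactly {blue, brown, green, grey, orange, pink, red, white} — 8 values for 8 variables — and blue appears only in Dave's list, so Dave = blue.
The 2 variables Bob and Omar are confined to {brown, orange}, which locks those values in; drop them from Ivy, Alice, Nate.
Alice's domain is down to {white}, so Alice = white. So Nate can't be white.
The 2 variables Liam and Jack are confined to {grey, pink}, which locks those values in; drop them from Ivy, Nate.
No further eliminations apply; Bob can still be any of brown, orange.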